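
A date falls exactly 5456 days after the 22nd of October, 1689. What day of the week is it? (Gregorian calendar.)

Oct 22, 1689 is a Saturday.
5456 mod 7 = 3, so 5456 days after a Saturday is Saturday + 3 = Tuesday.

Tuesday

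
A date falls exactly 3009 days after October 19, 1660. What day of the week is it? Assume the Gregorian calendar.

First find the weekday of Oct 19, 1660. Doomsday rule: the anchor day for the 1600s is Tuesday. For year 60: 60÷12 = 5 r 0, and 0÷4 = 0, so 5+0+0 = 5.
Tuesday + 5 ≡ Sunday — that's 1660's doomsday.
In October the doomsday date is Oct 10.
Oct 19 is 9 days after Oct 10; 9 mod 7 = 2, so Sunday + 2 = Tuesday.
3009 mod 7 = 6, so 3009 days after a Tuesday is Tuesday + 6 = Monday.

Monday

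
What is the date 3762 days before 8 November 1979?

July 21, 1969

−365 (one year) → Nov 8, 1978 (3397 left).
−365 (one year) → Nov 8, 1977 (3032 left).
−365 (one year) → Nov 8, 1976 (2667 left).
−366 (one year; includes Feb 29, 1976) → Nov 8, 1975 (2301 left).
−365 (one year) → Nov 8, 1974 (1936 left).
−365 (one year) → Nov 8, 1973 (1571 left).
−365 (one year) → Nov 8, 1972 (1206 left).
−366 (one year; includes Feb 29, 1972) → Nov 8, 1971 (840 left).
−365 (one year) → Nov 8, 1970 (475 left).
−365 (one year) → Nov 8, 1969 (110 left).
−8 → Oct 31, 1969 (end of Oct, 31 days; 102 left).
−31 → Sep 30, 1969 (end of Sep, 30 days; 71 left).
−30 → Aug 31, 1969 (end of Aug, 31 days; 41 left).
−31 → Jul 31, 1969 (end of Jul, 31 days; 10 left).
−10 → Jul 21, 1969.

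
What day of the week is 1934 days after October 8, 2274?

First find the weekday of Oct 8, 2274. Doomsday rule: the anchor day for the 2200s is Friday. For year 74: 74÷12 = 6 r 2, and 2÷4 = 0, so 6+2+0 = 8.
Friday + 8 ≡ Saturday — that's 2274's doomsday.
In October the doomsday date is Oct 10.
Oct 8 is 2 days before Oct 10; 2 mod 7 = 2, so Saturday − 2 = Thursday.
1934 mod 7 = 2, so 1934 days after a Thursday is Thursday + 2 = Saturday.

Saturday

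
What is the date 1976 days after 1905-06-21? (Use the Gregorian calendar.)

November 18, 1910

+365 (one year) → Jun 21, 1906 (1611 left).
+365 (one year) → Jun 21, 1907 (1246 left).
+366 (one year; includes Feb 29, 1908) → Jun 21, 1908 (880 left).
+365 (one year) → Jun 21, 1909 (515 left).
+365 (one year) → Jun 21, 1910 (150 left).
Jun has 30 days: +10 → Jul 1, 1910 (140 left).
Jul has 31 days: +31 → Aug 1, 1910 (109 left).
Aug has 31 days: +31 → Sep 1, 1910 (78 left).
Sep has 30 days: +30 → Oct 1, 1910 (48 left).
Oct has 31 days: +31 → Nov 1, 1910 (17 left).
+17 → Nov 18, 1910.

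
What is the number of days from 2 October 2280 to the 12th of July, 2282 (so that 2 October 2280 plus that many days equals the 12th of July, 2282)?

Oct 2, 2280 → Oct 2, 2281: 365 days.
Oct 2, 2281 → Nov 2, 2281: 31 days (October has 31).
Nov 2, 2281 → Dec 2, 2281: 30 days (November has 30).
Dec 2, 2281 → Jan 2, 2282: 31 days (December has 31).
Jan 2, 2282 → Feb 2, 2282: 31 days (January has 31).
Feb 2, 2282 → Mar 2, 2282: 28 days (February has 28).
Mar 2, 2282 → Apr 2, 2282: 31 days (March has 31).
Apr 2, 2282 → May 2, 2282: 30 days (April has 30).
May 2, 2282 → Jun 2, 2282: 31 days (May has 31).
Jun 2, 2282 → Jul 2, 2282: 30 days (June has 30).
Jul 2, 2282 → Jul 12, 2282: 10 days.
Total: 648 days.

648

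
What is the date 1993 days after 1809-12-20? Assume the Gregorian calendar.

+365 (one year) → Dec 20, 1810 (1628 left).
+365 (one year) → Dec 20, 1811 (1263 left).
+366 (one year; includes Feb 29, 1812) → Dec 20, 1812 (897 left).
+365 (one year) → Dec 20, 1813 (532 left).
+365 (one year) → Dec 20, 1814 (167 left).
Dec has 31 days: +12 → Jan 1, 1815 (155 left).
Jan has 31 days: +31 → Feb 1, 1815 (124 left).
Feb has 28 days: +28 → Mar 1, 1815 (96 left).
Mar has 31 days: +31 → Apr 1, 1815 (65 left).
Apr has 30 days: +30 → May 1, 1815 (35 left).
May has 31 days: +31 → Jun 1, 1815 (4 left).
+4 → Jun 5, 1815.

June 5, 1815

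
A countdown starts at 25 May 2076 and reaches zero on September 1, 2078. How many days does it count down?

May 25, 2076 → May 25, 2077: 365 days.
May 25, 2077 → May 25, 2078: 365 days.
May 25, 2078 → Jun 25, 2078: 31 days (May has 31).
Jun 25, 2078 → Jul 25, 2078: 30 days (June has 30).
Jul 25, 2078 → Aug 25, 2078: 31 days (July has 31).
Aug 25, 2078 → Sep 1, 2078: 7 days.
Total: 829 days.

829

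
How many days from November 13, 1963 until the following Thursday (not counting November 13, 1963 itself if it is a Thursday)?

1

Nov 13, 1963 is a Wednesday.
From Wednesday to the next Thursday is 1 day.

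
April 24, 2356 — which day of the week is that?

Doomsday rule: the anchor day for the 2300s is Wednesday. For year 56: 56÷12 = 4 r 8, and 8÷4 = 2, so 4+8+2 = 14.
Wednesday + 14 ≡ Wednesday — that's 2356's doomsday.
In April the doomsday date is Apr 4.
Apr 24 is 20 days after Apr 4; 20 mod 7 = 6, so Wednesday + 6 = Tuesday.

Tuesday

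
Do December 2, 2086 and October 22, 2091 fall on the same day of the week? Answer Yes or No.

From Dec 2, 2086 to Oct 22, 2091 is 1785 days.
1785 mod 7 = 0, so they are the same weekday.
(Dec 2, 2086 is a Monday; Oct 22, 2091 is a Monday.)

Yes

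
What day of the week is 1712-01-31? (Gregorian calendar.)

Doomsday rule: the anchor day for the 1700s is Sunday. For year 12: 12÷12 = 1 r 0, and 0÷4 = 0, so 1+0+0 = 1.
Sunday + 1 ≡ Monday — that's 1712's doomsday.
In January the doomsday date is Jan 4 (1712 is a leap year (divisible by 4)).
Jan 31 is 27 days after Jan 4; 27 mod 7 = 6, so Monday + 6 = Sunday.

Sunday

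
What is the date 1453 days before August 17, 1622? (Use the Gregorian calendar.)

August 25, 1618

−365 (one year) → Aug 17, 1621 (1088 left).
−365 (one year) → Aug 17, 1620 (723 left).
−366 (one year; includes Feb 29, 1620) → Aug 17, 1619 (357 left).
−17 → Jul 31, 1619 (end of Jul, 31 days; 340 left).
−31 → Jun 30, 1619 (end of Jun, 30 days; 309 left).
−30 → May 31, 1619 (end of May, 31 days; 279 left).
−31 → Apr 30, 1619 (end of Apr, 30 days; 248 left).
−30 → Mar 31, 1619 (end of Mar, 31 days; 218 left).
−31 → Feb 28, 1619 (end of Feb, 28 days; 187 left).
−28 → Jan 31, 1619 (end of Jan, 31 days; 159 left).
−31 → Dec 31, 1618 (end of Dec, 31 days; 128 left).
−31 → Nov 30, 1618 (end of Nov, 30 days; 97 left).
−30 → Oct 31, 1618 (end of Oct, 31 days; 67 left).
−31 → Sep 30, 1618 (end of Sep, 30 days; 36 left).
−30 → Aug 31, 1618 (end of Aug, 31 days; 6 left).
−6 → Aug 25, 1618.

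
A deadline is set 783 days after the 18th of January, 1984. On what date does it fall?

March 11, 1986

+366 (one year; includes Feb 29, 1984) → Jan 18, 1985 (417 left).
+365 (one year) → Jan 18, 1986 (52 left).
Jan has 31 days: +14 → Feb 1, 1986 (38 left).
Feb has 28 days: +28 → Mar 1, 1986 (10 left).
+10 → Mar 11, 1986.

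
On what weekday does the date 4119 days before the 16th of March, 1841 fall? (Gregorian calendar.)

Saturday

First find the weekday of Mar 16, 1841. Doomsday rule: the anchor day for the 1800s is Friday. For year 41: 41÷12 = 3 r 5, and 5÷4 = 1, so 3+5+1 = 9.
Friday + 9 ≡ Sunday — that's 1841's doomsday.
In March the doomsday date is Mar 14.
Mar 16 is 2 days after Mar 14; 2 mod 7 = 2, so Sunday + 2 = Tuesday.
4119 mod 7 = 3, so 4119 days before a Tuesday is Tuesday − 3 = Saturday.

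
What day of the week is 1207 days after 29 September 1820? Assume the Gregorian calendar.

First find the weekday of Sep 29, 1820. Doomsday rule: the anchor day for the 1800s is Friday. For year 20: 20÷12 = 1 r 8, and 8÷4 = 2, so 1+8+2 = 11.
Friday + 11 ≡ Tuesday — that's 1820's doomsday.
In September the doomsday date is Sep 5.
Sep 29 is 24 days after Sep 5; 24 mod 7 = 3, so Tuesday + 3 = Friday.
1207 mod 7 = 3, so 1207 days after a Friday is Friday + 3 = Monday.

Monday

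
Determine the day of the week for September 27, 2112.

Tuesday

Doomsday rule: the anchor day for the 2100s is Sunday. For year 12: 12÷12 = 1 r 0, and 0÷4 = 0, so 1+0+0 = 1.
Sunday + 1 ≡ Monday — that's 2112's doomsday.
In September the doomsday date is Sep 5.
Sep 27 is 22 days after Sep 5; 22 mod 7 = 1, so Monday + 1 = Tuesday.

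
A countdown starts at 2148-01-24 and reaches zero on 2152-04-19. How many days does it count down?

1547

Jan 24, 2148 → Jan 24, 2149: 366 days (Feb 29, 2148 is in that span).
Jan 24, 2149 → Jan 24, 2150: 365 days.
Jan 24, 2150 → Jan 24, 2151: 365 days.
Jan 24, 2151 → Jan 24, 2152: 365 days.
Jan 24, 2152 → Feb 24, 2152: 31 days (January has 31).
Feb 24, 2152 → Mar 24, 2152: 29 days (February has 29).
Mar 24, 2152 → Apr 19, 2152: 26 days.
Total: 1547 days.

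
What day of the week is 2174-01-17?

Monday

Doomsday rule: the anchor day for the 2100s is Sunday. For year 74: 74÷12 = 6 r 2, and 2÷4 = 0, so 6+2+0 = 8.
Sunday + 8 ≡ Monday — that's 2174's doomsday.
In January the doomsday date is Jan 3 (2174 is not a leap year).
Jan 17 is 14 days after Jan 3; 14 mod 7 = 0, so Monday + 0 = Monday.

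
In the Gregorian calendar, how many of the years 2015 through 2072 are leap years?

Multiples of 4 in [2015,2072]: 15.
Of those, multiples of 100: 0 (not leap unless ÷400).
Multiples of 400: 0.
Leap years = 15 − 0 + 0 = 15.

15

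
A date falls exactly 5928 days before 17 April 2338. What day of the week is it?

Monday

First find the weekday of Apr 17, 2338. Doomsday rule: the anchor day for the 2300s is Wednesday. For year 38: 38÷12 = 3 r 2, and 2÷4 = 0, so 3+2+0 = 5.
Wednesday + 5 ≡ Monday — that's 2338's doomsday.
In April the doomsday date is Apr 4.
Apr 17 is 13 days after Apr 4; 13 mod 7 = 6, so Monday + 6 = Sunday.
5928 mod 7 = 6, so 5928 days before a Sunday is Sunday − 6 = Monday.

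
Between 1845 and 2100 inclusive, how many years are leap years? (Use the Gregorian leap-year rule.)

62

Multiples of 4 in [1845,2100]: 64.
Of those, multiples of 100: 3 (not leap unless ÷400).
Multiples of 400: 1.
Leap years = 64 − 3 + 1 = 62.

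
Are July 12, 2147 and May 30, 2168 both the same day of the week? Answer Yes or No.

No

From Jul 12, 2147 to May 30, 2168 is 7628 days.
7628 mod 7 = 5, so they are different weekdays.
(Jul 12, 2147 is a Wednesday; May 30, 2168 is a Monday.)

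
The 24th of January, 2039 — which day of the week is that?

January 1, 2039 is a Saturday.
Jan 1, 2039 → Jan 24, 2039: 23 days.
Total: 23 days.
23 mod 7 = 2, so Saturday + 2 = Monday.

Monday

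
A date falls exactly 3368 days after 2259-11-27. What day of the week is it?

Monday

Nov 27, 2259 is a Sunday.
3368 mod 7 = 1, so 3368 days after a Sunday is Sunday + 1 = Monday.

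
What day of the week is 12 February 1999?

Doomsday rule: the anchor day for the 1900s is Wednesday. For year 99: 99÷12 = 8 r 3, and 3÷4 = 0, so 8+3+0 = 11.
Wednesday + 11 ≡ Sunday — that's 1999's doomsday.
In February the doomsday date is Feb 28 (1999 is not a leap year).
Feb 12 is 16 days before Feb 28; 16 mod 7 = 2, so Sunday − 2 = Friday.

Friday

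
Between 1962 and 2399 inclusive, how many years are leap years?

Multiples of 4 in [1962,2399]: 109.
Of those, multiples of 100: 4 (not leap unless ÷400).
Multiples of 400: 1.
Leap years = 109 − 4 + 1 = 106.

106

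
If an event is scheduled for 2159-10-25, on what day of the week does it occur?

Thursday

Doomsday rule: the anchor day for the 2100s is Sunday. For year 59: 59÷12 = 4 r 11, and 11÷4 = 2, so 4+11+2 = 17.
Sunday + 17 ≡ Wednesday — that's 2159's doomsday.
In October the doomsday date is Oct 10.
Oct 25 is 15 days after Oct 10; 15 mod 7 = 1, so Wednesday + 1 = Thursday.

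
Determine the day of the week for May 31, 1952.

January 1, 1952 is a Tuesday.
Jan 1, 1952 → Feb 1, 1952: 31 days (January has 31).
Feb 1, 1952 → Mar 1, 1952: 29 days (February has 29).
Mar 1, 1952 → Apr 1, 1952: 31 days (March has 31).
Apr 1, 1952 → May 1, 1952: 30 days (April has 30).
May 1, 1952 → May 31, 1952: 30 days.
Total: 151 days.
151 mod 7 = 4, so Tuesday + 4 = Saturday.

Saturday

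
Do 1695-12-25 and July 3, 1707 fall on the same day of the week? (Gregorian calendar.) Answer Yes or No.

From Dec 25, 1695 to Jul 3, 1707 is 4207 days.
4207 mod 7 = 0, so they are the same weekday.
(Dec 25, 1695 is a Sunday; Jul 3, 1707 is a Sunday.)

Yes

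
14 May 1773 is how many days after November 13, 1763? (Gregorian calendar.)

Nov 13, 1763 → Nov 13, 1764: 366 days (Feb 29, 1764 is in that span).
Nov 13, 1764 → Nov 13, 1765: 365 days.
Nov 13, 1765 → Nov 13, 1766: 365 days.
Nov 13, 1766 → Nov 13, 1767: 365 days.
Nov 13, 1767 → Nov 13, 1768: 366 days (Feb 29, 1768 is in that span).
Nov 13, 1768 → Nov 13, 1769: 365 days.
Nov 13, 1769 → Nov 13, 1770: 365 days.
Nov 13, 1770 → Nov 13, 1771: 365 days.
Nov 13, 1771 → Nov 13, 1772: 366 days (Feb 29, 1772 is in that span).
Nov 13, 1772 → Dec 13, 1772: 30 days (November has 30).
Dec 13, 1772 → Jan 13, 1773: 31 days (December has 31).
Jan 13, 1773 → Feb 13, 1773: 31 days (January has 31).
Feb 13, 1773 → Mar 13, 1773: 28 days (February has 28).
Mar 13, 1773 → Apr 13, 1773: 31 days (March has 31).
Apr 13, 1773 → May 13, 1773: 30 days (April has 30).
May 13, 1773 → May 14, 1773: 1 days.
Total: 3470 days.

3470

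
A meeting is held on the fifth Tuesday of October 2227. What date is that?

October 30, 2227

October 1, 2227 is a Monday.
The first Tuesday is therefore October 2 (1 days later).
The fifth Tuesday is 2 + 4×7 = October 30.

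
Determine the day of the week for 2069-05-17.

Doomsday rule: the anchor day for the 2000s is Tuesday. For year 69: 69÷12 = 5 r 9, and 9÷4 = 2, so 5+9+2 = 16.
Tuesday + 16 ≡ Thursday — that's 2069's doomsday.
In May the doomsday date is May 9.
May 17 is 8 days after May 9; 8 mod 7 = 1, so Thursday + 1 = Friday.

Friday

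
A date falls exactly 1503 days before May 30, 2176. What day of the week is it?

Saturday

First find the weekday of May 30, 2176. Doomsday rule: the anchor day for the 2100s is Sunday. For year 76: 76÷12 = 6 r 4, and 4÷4 = 1, so 6+4+1 = 11.
Sunday + 11 ≡ Thursday — that's 2176's doomsday.
In May the doomsday date is May 9.
May 30 is 21 days after May 9; 21 mod 7 = 0, so Thursday + 0 = Thursday.
1503 mod 7 = 5, so 1503 days before a Thursday is Thursday − 5 = Saturday.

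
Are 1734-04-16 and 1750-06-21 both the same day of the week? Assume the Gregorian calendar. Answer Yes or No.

From Apr 16, 1734 to Jun 21, 1750 is 5910 days.
5910 mod 7 = 2, so they are different weekdays.
(Apr 16, 1734 is a Friday; Jun 21, 1750 is a Sunday.)

No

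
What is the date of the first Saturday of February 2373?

February 3, 2373

February 1, 2373 is a Thursday.
The first Saturday is therefore February 3 (2 days later).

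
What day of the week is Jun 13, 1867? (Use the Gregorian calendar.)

Doomsday rule: the anchor day for the 1800s is Friday. For year 67: 67÷12 = 5 r 7, and 7÷4 = 1, so 5+7+1 = 13.
Friday + 13 ≡ Thursday — that's 1867's doomsday.
In June the doomsday date is Jun 6.
Jun 13 is 7 days after Jun 6; 7 mod 7 = 0, so Thursday + 0 = Thursday.

Thursday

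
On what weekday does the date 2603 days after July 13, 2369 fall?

Saturday

First find the weekday of Jul 13, 2369. Doomsday rule: the anchor day for the 2300s is Wednesday. For year 69: 69÷12 = 5 r 9, and 9÷4 = 2, so 5+9+2 = 16.
Wednesday + 16 ≡ Friday — that's 2369's doomsday.
In July the doomsday date is Jul 11.
Jul 13 is 2 days after Jul 11; 2 mod 7 = 2, so Friday + 2 = Sunday.
2603 mod 7 = 6, so 2603 days after a Sunday is Sunday + 6 = Saturday.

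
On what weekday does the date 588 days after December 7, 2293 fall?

Dec 7, 2293 is a Thursday.
588 mod 7 = 0, so 588 days after a Thursday is Thursday + 0 = Thursday.

Thursday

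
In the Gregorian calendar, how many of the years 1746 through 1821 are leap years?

Multiples of 4 in [1746,1821]: 19.
Of those, multiples of 100: 1 (not leap unless ÷400).
Multiples of 400: 0.
Leap years = 19 − 1 + 0 = 18.

18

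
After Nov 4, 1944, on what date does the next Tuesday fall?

Nov 4, 1944 is a Saturday.
From Saturday to the next Tuesday is 3 days.
Nov 4, 1944 + 3 = Nov 7, 1944.

November 7, 1944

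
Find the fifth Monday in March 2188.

March 1, 2188 is a Saturday.
The first Monday is therefore March 3 (2 days later).
The fifth Monday is 3 + 4×7 = March 31.

March 31, 2188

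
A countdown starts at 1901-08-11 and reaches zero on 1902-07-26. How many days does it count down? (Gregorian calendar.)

Aug 11, 1901 → Sep 11, 1901: 31 days (August has 31).
Sep 11, 1901 → Oct 11, 1901: 30 days (September has 30).
Oct 11, 1901 → Nov 11, 1901: 31 days (October has 31).
Nov 11, 1901 → Dec 11, 1901: 30 days (November has 30).
Dec 11, 1901 → Jan 11, 1902: 31 days (December has 31).
Jan 11, 1902 → Feb 11, 1902: 31 days (January has 31).
Feb 11, 1902 → Mar 11, 1902: 28 days (February has 28).
Mar 11, 1902 → Apr 11, 1902: 31 days (March has 31).
Apr 11, 1902 → May 11, 1902: 30 days (April has 30).
May 11, 1902 → Jun 11, 1902: 31 days (May has 31).
Jun 11, 1902 → Jul 11, 1902: 30 days (June has 30).
Jul 11, 1902 → Jul 26, 1902: 15 days.
Total: 349 days.

349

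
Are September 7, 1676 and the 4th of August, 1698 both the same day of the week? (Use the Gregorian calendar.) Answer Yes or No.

Yes

From Sep 7, 1676 to Aug 4, 1698 is 8001 days.
8001 mod 7 = 0, so they are the same weekday.
(Sep 7, 1676 is a Monday; Aug 4, 1698 is a Monday.)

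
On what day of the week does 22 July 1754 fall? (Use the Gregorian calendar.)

Doomsday rule: the anchor day for the 1700s is Sunday. For year 54: 54÷12 = 4 r 6, and 6÷4 = 1, so 4+6+1 = 11.
Sunday + 11 ≡ Thursday — that's 1754's doomsday.
In July the doomsday date is Jul 11.
Jul 22 is 11 days after Jul 11; 11 mod 7 = 4, so Thursday + 4 = Monday.

Monday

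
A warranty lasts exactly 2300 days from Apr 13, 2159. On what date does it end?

+366 (one year; includes Feb 29, 2160) → Apr 13, 2160 (1934 left).
+365 (one year) → Apr 13, 2161 (1569 left).
+365 (one year) → Apr 13, 2162 (1204 left).
+365 (one year) → Apr 13, 2163 (839 left).
+366 (one year; includes Feb 29, 2164) → Apr 13, 2164 (473 left).
+365 (one year) → Apr 13, 2165 (108 left).
Apr has 30 days: +18 → May 1, 2165 (90 left).
May has 31 days: +31 → Jun 1, 2165 (59 left).
Jun has 30 days: +30 → Jul 1, 2165 (29 left).
+29 → Jul 30, 2165.

July 30, 2165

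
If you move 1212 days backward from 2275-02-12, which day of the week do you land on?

Thursday

Feb 12, 2275 is a Friday.
1212 mod 7 = 1, so 1212 days before a Friday is Friday − 1 = Thursday.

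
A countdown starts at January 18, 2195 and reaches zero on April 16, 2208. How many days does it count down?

4836

Jan 18, 2195 → Jan 18, 2196: 365 days.
Jan 18, 2196 → Jan 18, 2197: 366 days (Feb 29, 2196 is in that span).
Jan 18, 2197 → Jan 18, 2198: 365 days.
Jan 18, 2198 → Jan 18, 2199: 365 days.
Jan 18, 2199 → Jan 18, 2200: 365 days.
Jan 18, 2200 → Jan 18, 2201: 365 days.
Jan 18, 2201 → Jan 18, 2202: 365 days.
Jan 18, 2202 → Jan 18, 2203: 365 days.
Jan 18, 2203 → Jan 18, 2204: 365 days.
Jan 18, 2204 → Jan 18, 2205: 366 days (Feb 29, 2204 is in that span).
Jan 18, 2205 → Jan 18, 2206: 365 days.
Jan 18, 2206 → Jan 18, 2207: 365 days.
Jan 18, 2207 → Jan 18, 2208: 365 days.
Jan 18, 2208 → Feb 18, 2208: 31 days (January has 31).
Feb 18, 2208 → Mar 18, 2208: 29 days (February has 29).
Mar 18, 2208 → Apr 16, 2208: 29 days.
Total: 4836 days.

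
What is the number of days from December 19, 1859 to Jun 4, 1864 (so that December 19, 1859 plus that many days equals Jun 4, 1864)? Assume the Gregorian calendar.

1629

Dec 19, 1859 → Dec 19, 1860: 366 days (Feb 29, 1860 is in that span).
Dec 19, 1860 → Dec 19, 1861: 365 days.
Dec 19, 1861 → Dec 19, 1862: 365 days.
Dec 19, 1862 → Dec 19, 1863: 365 days.
Dec 19, 1863 → Jan 19, 1864: 31 days (December has 31).
Jan 19, 1864 → Feb 19, 1864: 31 days (January has 31).
Feb 19, 1864 → Mar 19, 1864: 29 days (February has 29).
Mar 19, 1864 → Apr 19, 1864: 31 days (March has 31).
Apr 19, 1864 → May 19, 1864: 30 days (April has 30).
May 19, 1864 → Jun 4, 1864: 16 days.
Total: 1629 days.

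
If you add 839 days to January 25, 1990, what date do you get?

+365 (one year) → Jan 25, 1991 (474 left).
+365 (one year) → Jan 25, 1992 (109 left).
Jan has 31 days: +7 → Feb 1, 1992 (102 left).
Feb has 29 days: +29 → Mar 1, 1992 (73 left).
Mar has 31 days: +31 → Apr 1, 1992 (42 left).
Apr has 30 days: +30 → May 1, 1992 (12 left).
+12 → May 13, 1992.

May 13, 1992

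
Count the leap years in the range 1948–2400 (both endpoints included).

111

Multiples of 4 in [1948,2400]: 114.
Of those, multiples of 100: 5 (not leap unless ÷400).
Multiples of 400: 2.
Leap years = 114 − 5 + 2 = 111.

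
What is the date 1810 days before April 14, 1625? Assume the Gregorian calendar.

April 30, 1620

−365 (one year) → Apr 14, 1624 (1445 left).
−366 (one year; includes Feb 29, 1624) → Apr 14, 1623 (1079 left).
−365 (one year) → Apr 14, 1622 (714 left).
−365 (one year) → Apr 14, 1621 (349 left).
−14 → Mar 31, 1621 (end of Mar, 31 days; 335 left).
−31 → Feb 28, 1621 (end of Feb, 28 days; 304 left).
−28 → Jan 31, 1621 (end of Jan, 31 days; 276 left).
−31 → Dec 31, 1620 (end of Dec, 31 days; 245 left).
−31 → Nov 30, 1620 (end of Nov, 30 days; 214 left).
−30 → Oct 31, 1620 (end of Oct, 31 days; 184 left).
−31 → Sep 30, 1620 (end of Sep, 30 days; 153 left).
−30 → Aug 31, 1620 (end of Aug, 31 days; 123 left).
−31 → Jul 31, 1620 (end of Jul, 31 days; 92 left).
−31 → Jun 30, 1620 (end of Jun, 30 days; 61 left).
−30 → May 31, 1620 (end of May, 31 days; 31 left).
−31 → Apr 30, 1620 (end of Apr, 30 days; 0 left).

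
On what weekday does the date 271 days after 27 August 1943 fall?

Wednesday

Aug 27, 1943 is a Friday.
271 mod 7 = 5, so 271 days after a Friday is Friday + 5 = Wednesday.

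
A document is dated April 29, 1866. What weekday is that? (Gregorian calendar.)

January 1, 1866 is a Monday.
Jan 1, 1866 → Feb 1, 1866: 31 days (January has 31).
Feb 1, 1866 → Mar 1, 1866: 28 days (February has 28).
Mar 1, 1866 → Apr 1, 1866: 31 days (March has 31).
Apr 1, 1866 → Apr 29, 1866: 28 days.
Total: 118 days.
118 mod 7 = 6, so Monday + 6 = Sunday.

Sunday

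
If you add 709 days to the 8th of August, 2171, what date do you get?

+366 (one year; includes Feb 29, 2172) → Aug 8, 2172 (343 left).
Aug has 31 days: +24 → Sep 1, 2172 (319 left).
Sep has 30 days: +30 → Oct 1, 2172 (289 left).
Oct has 31 days: +31 → Nov 1, 2172 (258 left).
Nov has 30 days: +30 → Dec 1, 2172 (228 left).
Dec has 31 days: +31 → Jan 1, 2173 (197 left).
Jan has 31 days: +31 → Feb 1, 2173 (166 left).
Feb has 28 days: +28 → Mar 1, 2173 (138 left).
Mar has 31 days: +31 → Apr 1, 2173 (107 left).
Apr has 30 days: +30 → May 1, 2173 (77 left).
May has 31 days: +31 → Jun 1, 2173 (46 left).
Jun has 30 days: +30 → Jul 1, 2173 (16 left).
+16 → Jul 17, 2173.

July 17, 2173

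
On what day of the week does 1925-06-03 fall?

Wednesday

January 1, 1925 is a Thursday.
Jan 1, 1925 → Feb 1, 1925: 31 days (January has 31).
Feb 1, 1925 → Mar 1, 1925: 28 days (February has 28).
Mar 1, 1925 → Apr 1, 1925: 31 days (March has 31).
Apr 1, 1925 → May 1, 1925: 30 days (April has 30).
May 1, 1925 → Jun 1, 1925: 31 days (May has 31).
Jun 1, 1925 → Jun 3, 1925: 2 days.
Total: 153 days.
153 mod 7 = 6, so Thursday + 6 = Wednesday.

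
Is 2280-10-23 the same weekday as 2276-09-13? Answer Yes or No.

From Sep 13, 2276 to Oct 23, 2280 is 1501 days.
1501 mod 7 = 3, so they are different weekdays.
(Sep 13, 2276 is a Wednesday; Oct 23, 2280 is a Saturday.)

No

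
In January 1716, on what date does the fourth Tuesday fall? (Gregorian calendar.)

January 1, 1716 is a Wednesday.
The first Tuesday is therefore January 7 (6 days later).
The fourth Tuesday is 7 + 3×7 = January 28.

January 28, 1716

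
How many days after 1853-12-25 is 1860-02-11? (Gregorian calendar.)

2239

Dec 25, 1853 → Dec 25, 1854: 365 days.
Dec 25, 1854 → Dec 25, 1855: 365 days.
Dec 25, 1855 → Dec 25, 1856: 366 days (Feb 29, 1856 is in that span).
Dec 25, 1856 → Dec 25, 1857: 365 days.
Dec 25, 1857 → Dec 25, 1858: 365 days.
Dec 25, 1858 → Dec 25, 1859: 365 days.
Dec 25, 1859 → Jan 25, 1860: 31 days (December has 31).
Jan 25, 1860 → Feb 11, 1860: 17 days.
Total: 2239 days.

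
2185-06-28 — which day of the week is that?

Doomsday rule: the anchor day for the 2100s is Sunday. For year 85: 85÷12 = 7 r 1, and 1÷4 = 0, so 7+1+0 = 8.
Sunday + 8 ≡ Monday — that's 2185's doomsday.
In June the doomsday date is Jun 6.
Jun 28 is 22 days after Jun 6; 22 mod 7 = 1, so Monday + 1 = Tuesday.

Tuesday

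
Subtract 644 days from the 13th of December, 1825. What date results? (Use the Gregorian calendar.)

−365 (one year) → Dec 13, 1824 (279 left).
−13 → Nov 30, 1824 (end of Nov, 30 days; 266 left).
−30 → Oct 31, 1824 (end of Oct, 31 days; 236 left).
−31 → Sep 30, 1824 (end of Sep, 30 days; 205 left).
−30 → Aug 31, 1824 (end of Aug, 31 days; 175 left).
−31 → Jul 31, 1824 (end of Jul, 31 days; 144 left).
−31 → Jun 30, 1824 (end of Jun, 30 days; 113 left).
−30 → May 31, 1824 (end of May, 31 days; 83 left).
−31 → Apr 30, 1824 (end of Apr, 30 days; 52 left).
−30 → Mar 31, 1824 (end of Mar, 31 days; 22 left).
−22 → Mar 9, 1824.

March 9, 1824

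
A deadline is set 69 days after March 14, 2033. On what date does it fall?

Mar has 31 days: +18 → Apr 1, 2033 (51 left).
Apr has 30 days: +30 → May 1, 2033 (21 left).
+21 → May 22, 2033.

May 22, 2033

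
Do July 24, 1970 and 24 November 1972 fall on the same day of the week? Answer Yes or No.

From Jul 24, 1970 to Nov 24, 1972 is 854 days.
854 mod 7 = 0, so they are the same weekday.
(Jul 24, 1970 is a Friday; Nov 24, 1972 is a Friday.)

Yes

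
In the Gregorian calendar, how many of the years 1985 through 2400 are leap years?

101

Multiples of 4 in [1985,2400]: 104.
Of those, multiples of 100: 5 (not leap unless ÷400).
Multiples of 400: 2.
Leap years = 104 − 5 + 2 = 101.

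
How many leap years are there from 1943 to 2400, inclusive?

Multiples of 4 in [1943,2400]: 115.
Of those, multiples of 100: 5 (not leap unless ÷400).
Multiples of 400: 2.
Leap years = 115 − 5 + 2 = 112.

112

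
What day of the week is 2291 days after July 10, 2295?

Jul 10, 2295 is a Wednesday.
2291 mod 7 = 2, so 2291 days after a Wednesday is Wednesday + 2 = Friday.

Friday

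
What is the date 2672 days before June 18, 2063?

February 23, 2056

−365 (one year) → Jun 18, 2062 (2307 left).
−365 (one year) → Jun 18, 2061 (1942 left).
−365 (one year) → Jun 18, 2060 (1577 left).
−366 (one year; includes Feb 29, 2060) → Jun 18, 2059 (1211 left).
−365 (one year) → Jun 18, 2058 (846 left).
−365 (one year) → Jun 18, 2057 (481 left).
−365 (one year) → Jun 18, 2056 (116 left).
−18 → May 31, 2056 (end of May, 31 days; 98 left).
−31 → Apr 30, 2056 (end of Apr, 30 days; 67 left).
−30 → Mar 31, 2056 (end of Mar, 31 days; 37 left).
−31 → Feb 29, 2056 (end of Feb, 29 days; 6 left).
−6 → Feb 23, 2056.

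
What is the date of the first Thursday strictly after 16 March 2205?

Mar 16, 2205 is a Saturday.
From Saturday to the next Thursday is 5 days.
Mar 16, 2205 + 5 = Mar 21, 2205.

March 21, 2205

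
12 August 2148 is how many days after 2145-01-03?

Jan 3, 2145 → Jan 3, 2146: 365 days.
Jan 3, 2146 → Jan 3, 2147: 365 days.
Jan 3, 2147 → Jan 3, 2148: 365 days.
Jan 3, 2148 → Feb 3, 2148: 31 days (January has 31).
Feb 3, 2148 → Mar 3, 2148: 29 days (February has 29).
Mar 3, 2148 → Apr 3, 2148: 31 days (March has 31).
Apr 3, 2148 → May 3, 2148: 30 days (April has 30).
May 3, 2148 → Jun 3, 2148: 31 days (May has 31).
Jun 3, 2148 → Jul 3, 2148: 30 days (June has 30).
Jul 3, 2148 → Aug 3, 2148: 31 days (July has 31).
Aug 3, 2148 → Aug 12, 2148: 9 days.
Total: 1317 days.

1317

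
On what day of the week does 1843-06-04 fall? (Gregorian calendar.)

Doomsday rule: the anchor day for the 1800s is Friday. For year 43: 43÷12 = 3 r 7, and 7÷4 = 1, so 3+7+1 = 11.
Friday + 11 ≡ Tuesday — that's 1843's doomsday.
In June the doomsday date is Jun 6.
Jun 4 is 2 days before Jun 6; 2 mod 7 = 2, so Tuesday − 2 = Sunday.

Sunday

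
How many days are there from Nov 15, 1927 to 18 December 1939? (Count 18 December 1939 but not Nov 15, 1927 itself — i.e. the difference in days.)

4416

Nov 15, 1927 → Nov 15, 1928: 366 days (Feb 29, 1928 is in that span).
Nov 15, 1928 → Nov 15, 1929: 365 days.
Nov 15, 1929 → Nov 15, 1930: 365 days.
Nov 15, 1930 → Nov 15, 1931: 365 days.
Nov 15, 1931 → Nov 15, 1932: 366 days (Feb 29, 1932 is in that span).
Nov 15, 1932 → Nov 15, 1933: 365 days.
Nov 15, 1933 → Nov 15, 1934: 365 days.
Nov 15, 1934 → Nov 15, 1935: 365 days.
Nov 15, 1935 → Nov 15, 1936: 366 days (Feb 29, 1936 is in that span).
Nov 15, 1936 → Nov 15, 1937: 365 days.
Nov 15, 1937 → Nov 15, 1938: 365 days.
Nov 15, 1938 → Dec 15, 1938: 30 days (November has 30).
Dec 15, 1938 → Jan 15, 1939: 31 days (December has 31).
Jan 15, 1939 → Feb 15, 1939: 31 days (January has 31).
Feb 15, 1939 → Mar 15, 1939: 28 days (February has 28).
Mar 15, 1939 → Apr 15, 1939: 31 days (March has 31).
Apr 15, 1939 → May 15, 1939: 30 days (April has 30).
May 15, 1939 → Jun 15, 1939: 31 days (May has 31).
Jun 15, 1939 → Jul 15, 1939: 30 days (June has 30).
Jul 15, 1939 → Aug 15, 1939: 31 days (July has 31).
Aug 15, 1939 → Sep 15, 1939: 31 days (August has 31).
Sep 15, 1939 → Oct 15, 1939: 30 days (September has 30).
Oct 15, 1939 → Nov 15, 1939: 31 days (October has 31).
Nov 15, 1939 → Dec 15, 1939: 30 days (November has 30).
Dec 15, 1939 → Dec 18, 1939: 3 days.
Total: 4416 days.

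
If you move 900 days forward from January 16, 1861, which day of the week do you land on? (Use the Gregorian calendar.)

First find the weekday of Jan 16, 1861. Doomsday rule: the anchor day for the 1800s is Friday. For year 61: 61÷12 = 5 r 1, and 1÷4 = 0, so 5+1+0 = 6.
Friday + 6 ≡ Thursday — that's 1861's doomsday.
In January the doomsday date is Jan 3 (1861 is not a leap year).
Jan 16 is 13 days after Jan 3; 13 mod 7 = 6, so Thursday + 6 = Wednesday.
900 mod 7 = 4, so 900 days after a Wednesday is Wednesday + 4 = Sunday.

Sunday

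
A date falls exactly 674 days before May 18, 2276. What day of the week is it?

Tuesday

May 18, 2276 is a Thursday.
674 mod 7 = 2, so 674 days before a Thursday is Thursday − 2 = Tuesday.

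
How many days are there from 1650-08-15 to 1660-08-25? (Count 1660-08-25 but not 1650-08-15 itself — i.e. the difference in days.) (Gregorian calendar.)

3663

Aug 15, 1650 → Aug 15, 1651: 365 days.
Aug 15, 1651 → Aug 15, 1652: 366 days (Feb 29, 1652 is in that span).
Aug 15, 1652 → Aug 15, 1653: 365 days.
Aug 15, 1653 → Aug 15, 1654: 365 days.
Aug 15, 1654 → Aug 15, 1655: 365 days.
Aug 15, 1655 → Aug 15, 1656: 366 days (Feb 29, 1656 is in that span).
Aug 15, 1656 → Aug 15, 1657: 365 days.
Aug 15, 1657 → Aug 15, 1658: 365 days.
Aug 15, 1658 → Aug 15, 1659: 365 days.
Aug 15, 1659 → Sep 15, 1659: 31 days (August has 31).
Sep 15, 1659 → Oct 15, 1659: 30 days (September has 30).
Oct 15, 1659 → Nov 15, 1659: 31 days (October has 31).
Nov 15, 1659 → Dec 15, 1659: 30 days (November has 30).
Dec 15, 1659 → Jan 15, 1660: 31 days (December has 31).
Jan 15, 1660 → Feb 15, 1660: 31 days (January has 31).
Feb 15, 1660 → Mar 15, 1660: 29 days (February has 29).
Mar 15, 1660 → Apr 15, 1660: 31 days (March has 31).
Apr 15, 1660 → May 15, 1660: 30 days (April has 30).
May 15, 1660 → Jun 15, 1660: 31 days (May has 31).
Jun 15, 1660 → Jul 15, 1660: 30 days (June has 30).
Jul 15, 1660 → Aug 15, 1660: 31 days (July has 31).
Aug 15, 1660 → Aug 25, 1660: 10 days.
Total: 3663 days.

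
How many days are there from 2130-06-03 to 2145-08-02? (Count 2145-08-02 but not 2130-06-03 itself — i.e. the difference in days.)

Jun 3, 2130 → Jun 3, 2131: 365 days.
Jun 3, 2131 → Jun 3, 2132: 366 days (Feb 29, 2132 is in that span).
Jun 3, 2132 → Jun 3, 2133: 365 days.
Jun 3, 2133 → Jun 3, 2134: 365 days.
Jun 3, 2134 → Jun 3, 2135: 365 days.
Jun 3, 2135 → Jun 3, 2136: 366 days (Feb 29, 2136 is in that span).
Jun 3, 2136 → Jun 3, 2137: 365 days.
Jun 3, 2137 → Jun 3, 2138: 365 days.
Jun 3, 2138 → Jun 3, 2139: 365 days.
Jun 3, 2139 → Jun 3, 2140: 366 days (Feb 29, 2140 is in that span).
Jun 3, 2140 → Jun 3, 2141: 365 days.
Jun 3, 2141 → Jun 3, 2142: 365 days.
Jun 3, 2142 → Jun 3, 2143: 365 days.
Jun 3, 2143 → Jun 3, 2144: 366 days (Feb 29, 2144 is in that span).
Jun 3, 2144 → Jun 3, 2145: 365 days.
Jun 3, 2145 → Jul 3, 2145: 30 days (June has 30).
Jul 3, 2145 → Aug 2, 2145: 30 days.
Total: 5539 days.

5539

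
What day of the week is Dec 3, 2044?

Doomsday rule: the anchor day for the 2000s is Tuesday. For year 44: 44÷12 = 3 r 8, and 8÷4 = 2, so 3+8+2 = 13.
Tuesday + 13 ≡ Monday — that's 2044's doomsday.
In December the doomsday date is Dec 12.
Dec 3 is 9 days before Dec 12; 9 mod 7 = 2, so Monday − 2 = Saturday.

Saturday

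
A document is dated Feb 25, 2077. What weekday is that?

Thursday

January 1, 2077 is a Friday.
Jan 1, 2077 → Feb 1, 2077: 31 days (January has 31).
Feb 1, 2077 → Feb 25, 2077: 24 days.
Total: 55 days.
55 mod 7 = 6, so Friday + 6 = Thursday.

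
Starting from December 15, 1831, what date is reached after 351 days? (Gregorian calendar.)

November 30, 1832

Dec has 31 days: +17 → Jan 1, 1832 (334 left).
Jan has 31 days: +31 → Feb 1, 1832 (303 left).
Feb has 29 days: +29 → Mar 1, 1832 (274 left).
Mar has 31 days: +31 → Apr 1, 1832 (243 left).
Apr has 30 days: +30 → May 1, 1832 (213 left).
May has 31 days: +31 → Jun 1, 1832 (182 left).
Jun has 30 days: +30 → Jul 1, 1832 (152 left).
Jul has 31 days: +31 → Aug 1, 1832 (121 left).
Aug has 31 days: +31 → Sep 1, 1832 (90 left).
Sep has 30 days: +30 → Oct 1, 1832 (60 left).
Oct has 31 days: +31 → Nov 1, 1832 (29 left).
+29 → Nov 30, 1832.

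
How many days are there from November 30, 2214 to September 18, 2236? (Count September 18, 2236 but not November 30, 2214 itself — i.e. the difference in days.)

Nov 30, 2214 → Nov 30, 2215: 365 days.
Nov 30, 2215 → Nov 30, 2216: 366 days (Feb 29, 2216 is in that span).
Nov 30, 2216 → Nov 30, 2217: 365 days.
Nov 30, 2217 → Nov 30, 2218: 365 days.
Nov 30, 2218 → Nov 30, 2219: 365 days.
Nov 30, 2219 → Nov 30, 2220: 366 days (Feb 29, 2220 is in that span).
Nov 30, 2220 → Nov 30, 2221: 365 days.
Nov 30, 2221 → Nov 30, 2222: 365 days.
Nov 30, 2222 → Nov 30, 2223: 365 days.
Nov 30, 2223 → Nov 30, 2224: 366 days (Feb 29, 2224 is in that span).
Nov 30, 2224 → Nov 30, 2225: 365 days.
Nov 30, 2225 → Nov 30, 2226: 365 days.
Nov 30, 2226 → Nov 30, 2227: 365 days.
Nov 30, 2227 → Nov 30, 2228: 366 days (Feb 29, 2228 is in that span).
Nov 30, 2228 → Nov 30, 2229: 365 days.
Nov 30, 2229 → Nov 30, 2230: 365 days.
Nov 30, 2230 → Nov 30, 2231: 365 days.
Nov 30, 2231 → Nov 30, 2232: 366 days (Feb 29, 2232 is in that span).
Nov 30, 2232 → Nov 30, 2233: 365 days.
Nov 30, 2233 → Nov 30, 2234: 365 days.
Nov 30, 2234 → Nov 30, 2235: 365 days.
Nov 30, 2235 → Dec 30, 2235: 30 days (November has 30).
Dec 30, 2235 → Jan 30, 2236: 31 days (December has 31).
Jan 30, 2236 → Feb 29, 2236: 30 days (January has 31).
Feb 29, 2236 → Mar 29, 2236: 29 days (February has 29).
Mar 29, 2236 → Apr 29, 2236: 31 days (March has 31).
Apr 29, 2236 → May 29, 2236: 30 days (April has 30).
May 29, 2236 → Jun 29, 2236: 31 days (May has 31).
Jun 29, 2236 → Jul 29, 2236: 30 days (June has 30).
Jul 29, 2236 → Aug 29, 2236: 31 days (July has 31).
Aug 29, 2236 → Sep 18, 2236: 20 days.
Total: 7963 days.

7963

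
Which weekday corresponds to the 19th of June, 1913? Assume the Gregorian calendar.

Doomsday rule: the anchor day for the 1900s is Wednesday. For year 13: 13÷12 = 1 r 1, and 1÷4 = 0, so 1+1+0 = 2.
Wednesday + 2 ≡ Friday — that's 1913's doomsday.
In June the doomsday date is Jun 6.
Jun 19 is 13 days after Jun 6; 13 mod 7 = 6, so Friday + 6 = Thursday.

Thursday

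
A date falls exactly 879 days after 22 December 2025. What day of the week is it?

Friday

First find the weekday of Dec 22, 2025. Doomsday rule: the anchor day for the 2000s is Tuesday. For year 25: 25÷12 = 2 r 1, and 1÷4 = 0, so 2+1+0 = 3.
Tuesday + 3 ≡ Friday — that's 2025's doomsday.
In December the doomsday date is Dec 12.
Dec 22 is 10 days after Dec 12; 10 mod 7 = 3, so Friday + 3 = Monday.
879 mod 7 = 4, so 879 days after a Monday is Monday + 4 = Friday.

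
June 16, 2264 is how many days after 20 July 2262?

697

Jul 20, 2262 → Jul 20, 2263: 365 days.
Jul 20, 2263 → Aug 20, 2263: 31 days (July has 31).
Aug 20, 2263 → Sep 20, 2263: 31 days (August has 31).
Sep 20, 2263 → Oct 20, 2263: 30 days (September has 30).
Oct 20, 2263 → Nov 20, 2263: 31 days (October has 31).
Nov 20, 2263 → Dec 20, 2263: 30 days (November has 30).
Dec 20, 2263 → Jan 20, 2264: 31 days (December has 31).
Jan 20, 2264 → Feb 20, 2264: 31 days (January has 31).
Feb 20, 2264 → Mar 20, 2264: 29 days (February has 29).
Mar 20, 2264 → Apr 20, 2264: 31 days (March has 31).
Apr 20, 2264 → May 20, 2264: 30 days (April has 30).
May 20, 2264 → Jun 16, 2264: 27 days.
Total: 697 days.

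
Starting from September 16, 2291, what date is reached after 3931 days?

June 22, 2302

+366 (one year; includes Feb 29, 2292) → Sep 16, 2292 (3565 left).
+365 (one year) → Sep 16, 2293 (3200 left).
+365 (one year) → Sep 16, 2294 (2835 left).
+365 (one year) → Sep 16, 2295 (2470 left).
+366 (one year; includes Feb 29, 2296) → Sep 16, 2296 (2104 left).
+365 (one year) → Sep 16, 2297 (1739 left).
+365 (one year) → Sep 16, 2298 (1374 left).
+365 (one year) → Sep 16, 2299 (1009 left).
+365 (one year) → Sep 16, 2300 (644 left).
+365 (one year) → Sep 16, 2301 (279 left).
Sep has 30 days: +15 → Oct 1, 2301 (264 left).
Oct has 31 days: +31 → Nov 1, 2301 (233 left).
Nov has 30 days: +30 → Dec 1, 2301 (203 left).
Dec has 31 days: +31 → Jan 1, 2302 (172 left).
Jan has 31 days: +31 → Feb 1, 2302 (141 left).
Feb has 28 days: +28 → Mar 1, 2302 (113 left).
Mar has 31 days: +31 → Apr 1, 2302 (82 left).
Apr has 30 days: +30 → May 1, 2302 (52 left).
May has 31 days: +31 → Jun 1, 2302 (21 left).
+21 → Jun 22, 2302.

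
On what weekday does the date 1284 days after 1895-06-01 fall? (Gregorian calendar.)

Jun 1, 1895 is a Saturday.
1284 mod 7 = 3, so 1284 days after a Saturday is Saturday + 3 = Tuesday.

Tuesday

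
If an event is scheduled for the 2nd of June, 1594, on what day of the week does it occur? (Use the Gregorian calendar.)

Doomsday rule: the anchor day for the 1500s is Wednesday. For year 94: 94÷12 = 7 r 10, and 10÷4 = 2, so 7+10+2 = 19.
Wednesday + 19 ≡ Monday — that's 1594's doomsday.
In June the doomsday date is Jun 6.
Jun 2 is 4 days before Jun 6; 4 mod 7 = 4, so Monday − 4 = Thursday.

Thursday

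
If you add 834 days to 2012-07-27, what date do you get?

+365 (one year) → Jul 27, 2013 (469 left).
+365 (one year) → Jul 27, 2014 (104 left).
Jul has 31 days: +5 → Aug 1, 2014 (99 left).
Aug has 31 days: +31 → Sep 1, 2014 (68 left).
Sep has 30 days: +30 → Oct 1, 2014 (38 left).
Oct has 31 days: +31 → Nov 1, 2014 (7 left).
+7 → Nov 8, 2014.

November 8, 2014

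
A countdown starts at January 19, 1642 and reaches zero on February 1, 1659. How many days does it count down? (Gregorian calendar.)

Jan 19, 1642 → Jan 19, 1643: 365 days.
Jan 19, 1643 → Jan 19, 1644: 365 days.
Jan 19, 1644 → Jan 19, 1645: 366 days (Feb 29, 1644 is in that span).
Jan 19, 1645 → Jan 19, 1646: 365 days.
Jan 19, 1646 → Jan 19, 1647: 365 days.
Jan 19, 1647 → Jan 19, 1648: 365 days.
Jan 19, 1648 → Jan 19, 1649: 366 days (Feb 29, 1648 is in that span).
Jan 19, 1649 → Jan 19, 1650: 365 days.
Jan 19, 1650 → Jan 19, 1651: 365 days.
Jan 19, 1651 → Jan 19, 1652: 365 days.
Jan 19, 1652 → Jan 19, 1653: 366 days (Feb 29, 1652 is in that span).
Jan 19, 1653 → Jan 19, 1654: 365 days.
Jan 19, 1654 → Jan 19, 1655: 365 days.
Jan 19, 1655 → Jan 19, 1656: 365 days.
Jan 19, 1656 → Jan 19, 1657: 366 days (Feb 29, 1656 is in that span).
Jan 19, 1657 → Jan 19, 1658: 365 days.
Jan 19, 1658 → Feb 19, 1658: 31 days (January has 31).
Feb 19, 1658 → Mar 19, 1658: 28 days (February has 28).
Mar 19, 1658 → Apr 19, 1658: 31 days (March has 31).
Apr 19, 1658 → May 19, 1658: 30 days (April has 30).
May 19, 1658 → Jun 19, 1658: 31 days (May has 31).
Jun 19, 1658 → Jul 19, 1658: 30 days (June has 30).
Jul 19, 1658 → Aug 19, 1658: 31 days (July has 31).
Aug 19, 1658 → Sep 19, 1658: 31 days (August has 31).
Sep 19, 1658 → Oct 19, 1658: 30 days (September has 30).
Oct 19, 1658 → Nov 19, 1658: 31 days (October has 31).
Nov 19, 1658 → Dec 19, 1658: 30 days (November has 30).
Dec 19, 1658 → Jan 19, 1659: 31 days (December has 31).
Jan 19, 1659 → Feb 1, 1659: 13 days.
Total: 6222 days.

6222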